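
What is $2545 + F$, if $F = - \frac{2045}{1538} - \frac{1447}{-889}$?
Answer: $\frac{3480140171}{1367282} \approx 2545.3$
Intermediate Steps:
$F = \frac{407481}{1367282}$ ($F = \left(-2045\right) \frac{1}{1538} - - \frac{1447}{889} = - \frac{2045}{1538} + \frac{1447}{889} = \frac{407481}{1367282} \approx 0.29802$)
$2545 + F = 2545 + \frac{407481}{1367282} = \frac{3480140171}{1367282}$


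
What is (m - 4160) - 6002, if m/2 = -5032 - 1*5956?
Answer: -32138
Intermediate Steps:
m = -21976 (m = 2*(-5032 - 1*5956) = 2*(-5032 - 5956) = 2*(-10988) = -21976)
(m - 4160) - 6002 = (-21976 - 4160) - 6002 = -26136 - 6002 = -32138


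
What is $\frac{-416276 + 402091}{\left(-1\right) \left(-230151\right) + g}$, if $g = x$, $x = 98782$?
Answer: $- \frac{14185}{328933} \approx -0.043124$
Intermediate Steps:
$g = 98782$
$\frac{-416276 + 402091}{\left(-1\right) \left(-230151\right) + g} = \frac{-416276 + 402091}{\left(-1\right) \left(-230151\right) + 98782} = - \frac{14185}{230151 + 98782} = - \frac{14185}{328933}$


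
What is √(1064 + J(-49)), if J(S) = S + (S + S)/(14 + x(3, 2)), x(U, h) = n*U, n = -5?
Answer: √1113 ≈ 33.362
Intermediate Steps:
x(U, h) = -5*U
J(S) = -S (J(S) = S + (S + S)/(14 - 5*3) = S + (2*S)/(14 - 15) = S + (2*S)/(-1) = S + (2*S)*(-1) = S - 2*S = -S)
√(1064 + J(-49)) = √(1064 - 1*(-49)) = √(1064 + 49) = √1113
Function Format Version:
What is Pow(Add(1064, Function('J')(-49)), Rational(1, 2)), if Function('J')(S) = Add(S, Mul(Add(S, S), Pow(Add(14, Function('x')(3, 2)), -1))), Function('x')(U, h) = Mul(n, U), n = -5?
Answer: Pow(1113, Rational(1, 2)) ≈ 33.362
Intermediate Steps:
Function('x')(U, h) = Mul(-5, U)
Function('J')(S) = Mul(-1, S) (Function('J')(S) = Add(S, Mul(Add(S, S), Pow(Add(14, Mul(-5, 3)), -1))) = Add(S, Mul(Mul(2, S), Pow(Add(14, -15), -1))) = Add(S, Mul(Mul(2, S), Pow(-1, -1))) = Add(S, Mul(Mul(2, S), -1)) = Add(S, Mul(-2, S)) = Mul(-1, S))
Pow(Add(1064, Function('J')(-49)), Rational(1, 2)) = Pow(Add(1064, Mul(-1, -49)), Rational(1, 2)) = Pow(Add(1064, 49), Rational(1, 2)) = Pow(1113, Rational(1, 2))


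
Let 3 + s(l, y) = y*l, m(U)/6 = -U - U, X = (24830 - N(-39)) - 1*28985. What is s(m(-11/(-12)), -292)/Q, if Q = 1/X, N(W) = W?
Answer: -13208244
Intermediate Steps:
X = -4116 (X = (24830 - 1*(-39)) - 1*28985 = (24830 + 39) - 28985 = 24869 - 28985 = -4116)
Q = -1/4116 (Q = 1/(-4116) = -1/4116 ≈ -0.00024295)
m(U) = -12*U (m(U) = 6*(-U - U) = 6*(-2*U) = -12*U)
s(l, y) = -3 + l*y (s(l, y) = -3 + y*l = -3 + l*y)
s(m(-11/(-12)), -292)/Q = (-3 - (-132)/(-12)*(-292))/(-1/4116) = (-3 - (-132)*(-1)/12*(-292))*(-4116) = (-3 - 12*11/12*(-292))*(-4116) = (-3 - 11*(-292))*(-4116) = (-3 + 3212)*(-4116) = 3209*(-4116) = -13208244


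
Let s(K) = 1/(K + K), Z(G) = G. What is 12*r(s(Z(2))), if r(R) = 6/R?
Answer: 288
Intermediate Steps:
s(K) = 1/(2*K)
12*r(s(Z(2))) = 12*(6/(((1/2)/2))) = 12*(6/(((1/2)*(1/2)))) = 12*(6/(1/4)) = 12*(6*4) = 12*24 = 288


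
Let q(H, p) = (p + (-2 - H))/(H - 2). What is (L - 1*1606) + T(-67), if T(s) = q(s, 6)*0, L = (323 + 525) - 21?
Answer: -779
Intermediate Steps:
q(H, p) = (-2 + p - H)/(-2 + H)
L = 827 (L = 848 - 21 = 827)
T(s) = 0 (T(s) = ((-2 + 6 - s)/(-2 + s))*0 = ((4 - s)/(-2 + s))*0 = 0)
(L - 1*1606) + T(-67) = (827 - 1*1606) + 0 = (827 - 1606) + 0 = -779 + 0 = -779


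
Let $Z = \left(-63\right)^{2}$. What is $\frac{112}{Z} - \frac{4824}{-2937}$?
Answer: $\frac{927400}{555093} \approx 1.6707$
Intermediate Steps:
$Z = 3969$
$\frac{112}{Z} - \frac{4824}{-2937} = \frac{112}{3969} - \frac{4824}{-2937} = 112 \cdot \frac{1}{3969} - - \frac{1608}{979} = \frac{16}{567} + \frac{1608}{979} = \frac{927400}{555093}$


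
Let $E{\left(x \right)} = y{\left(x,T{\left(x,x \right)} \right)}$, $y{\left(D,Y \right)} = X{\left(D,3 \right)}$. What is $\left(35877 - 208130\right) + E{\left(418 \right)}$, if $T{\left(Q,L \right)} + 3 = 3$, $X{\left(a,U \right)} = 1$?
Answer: $-172252$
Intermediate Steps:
$T{\left(Q,L \right)} = 0$ ($T{\left(Q,L \right)} = -3 + 3 = 0$)
$y{\left(D,Y \right)} = 1$
$E{\left(x \right)} = 1$
$\left(35877 - 208130\right) + E{\left(418 \right)} = \left(35877 - 208130\right) + 1 = -172253 + 1 = -172252$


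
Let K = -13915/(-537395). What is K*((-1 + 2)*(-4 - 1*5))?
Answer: -1089/4673 ≈ -0.23304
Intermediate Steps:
K = 121/4673 (K = -13915*(-1/537395) = 121/4673 ≈ 0.025893)
K*((-1 + 2)*(-4 - 1*5)) = 121*((-1 + 2)*(-4 - 1*5))/4673 = 121*(1*(-4 - 5))/4673 = 121*(1*(-9))/4673 = (121/4673)*(-9) = -1089/4673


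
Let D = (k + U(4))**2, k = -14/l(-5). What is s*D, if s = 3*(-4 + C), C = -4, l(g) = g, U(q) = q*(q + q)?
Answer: -726624/25 ≈ -29065.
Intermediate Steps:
U(q) = 2*q**2 (U(q) = q*(2*q) = 2*q**2)
k = 14/5 (k = -14/(-5) = -14*(-1/5) = 14/5 ≈ 2.8000)
s = -24 (s = 3*(-4 - 4) = 3*(-8) = -24)
D = 30276/25 (D = (14/5 + 2*4**2)**2 = (14/5 + 2*16)**2 = (14/5 + 32)**2 = (174/5)**2 = 30276/25 ≈ 1211.0)
s*D = -24*30276/25 = -726624/25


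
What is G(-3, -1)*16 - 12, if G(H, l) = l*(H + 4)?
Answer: -28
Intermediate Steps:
G(H, l) = l*(4 + H)
G(-3, -1)*16 - 12 = -(4 - 3)*16 - 12 = -1*1*16 - 12 = -1*16 - 12 = -16 - 12 = -28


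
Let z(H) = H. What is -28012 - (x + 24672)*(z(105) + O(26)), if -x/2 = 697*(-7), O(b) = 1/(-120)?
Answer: -43714501/12 ≈ -3.6429e+6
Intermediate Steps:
O(b) = -1/120
x = 9758 (x = -1394*(-7) = -2*(-4879) = 9758)
-28012 - (x + 24672)*(z(105) + O(26)) = -28012 - (9758 + 24672)*(105 - 1/120) = -28012 - 34430*12599/120 = -28012 - 1*43378357/12 = -28012 - 43378357/12 = -43714501/12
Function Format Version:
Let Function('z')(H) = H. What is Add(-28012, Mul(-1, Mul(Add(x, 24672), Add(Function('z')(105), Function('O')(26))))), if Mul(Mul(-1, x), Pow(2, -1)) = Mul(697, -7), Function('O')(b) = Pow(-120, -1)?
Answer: Rational(-43714501, 12) ≈ -3.6429e+6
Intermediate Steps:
Function('O')(b) = Rational(-1, 120)
x = 9758 (x = Mul(-2, Mul(697, -7)) = Mul(-2, -4879) = 9758)
Add(-28012, Mul(-1, Mul(Add(x, 24672), Add(Function('z')(105), Function('O')(26))))) = Add(-28012, Mul(-1, Mul(Add(9758, 24672), Add(105, Rational(-1, 120))))) = Add(-28012, Mul(-1, Mul(34430, Rational(12599, 120)))) = Add(-28012, Mul(-1, Rational(43378357, 12))) = Add(-28012, Rational(-43378357, 12)) = Rational(-43714501, 12)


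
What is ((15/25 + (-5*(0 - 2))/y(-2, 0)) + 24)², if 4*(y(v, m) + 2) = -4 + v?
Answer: 579121/1225 ≈ 472.75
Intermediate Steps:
y(v, m) = -3 + v/4 (y(v, m) = -2 + (-4 + v)/4 = -2 + (-1 + v/4) = -3 + v/4)
((15/25 + (-5*(0 - 2))/y(-2, 0)) + 24)² = ((15/25 + (-5*(0 - 2))/(-3 + (¼)*(-2))) + 24)² = ((15*(1/25) + (-5*(-2))/(-3 - ½)) + 24)² = ((⅗ + 10/(-7/2)) + 24)² = ((⅗ + 10*(-2/7)) + 24)² = ((⅗ - 20/7) + 24)² = (-79/35 + 24)² = (761/35)² = 579121/1225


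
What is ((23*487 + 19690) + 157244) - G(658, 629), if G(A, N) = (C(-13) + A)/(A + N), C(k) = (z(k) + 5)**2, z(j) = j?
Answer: 242129023/1287 ≈ 1.8813e+5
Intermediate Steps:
C(k) = (5 + k)**2 (C(k) = (k + 5)**2 = (5 + k)**2)
G(A, N) = (64 + A)/(A + N) (G(A, N) = ((5 - 13)**2 + A)/(A + N) = ((-8)**2 + A)/(A + N) = (64 + A)/(A + N))
((23*487 + 19690) + 157244) - G(658, 629) = ((23*487 + 19690) + 157244) - (64 + 658)/(658 + 629) = ((11201 + 19690) + 157244) - 722/1287 = (30891 + 157244) - 722/1287 = 188135 - 1*722/1287 = 188135 - 722/1287 = 242129023/1287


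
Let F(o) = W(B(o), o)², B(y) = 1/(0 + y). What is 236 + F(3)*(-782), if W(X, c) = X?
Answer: 1342/9 ≈ 149.11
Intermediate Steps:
B(y) = 1/y
F(o) = o⁻² (F(o) = (1/o)² = o⁻²)
236 + F(3)*(-782) = 236 - 782/3² = 236 + (⅑)*(-782) = 236 - 782/9 = 1342/9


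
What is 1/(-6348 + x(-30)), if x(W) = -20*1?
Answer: -1/6368 ≈ -0.00015704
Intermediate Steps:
x(W) = -20
1/(-6348 + x(-30)) = 1/(-6348 - 20) = 1/(-6368) = -1/6368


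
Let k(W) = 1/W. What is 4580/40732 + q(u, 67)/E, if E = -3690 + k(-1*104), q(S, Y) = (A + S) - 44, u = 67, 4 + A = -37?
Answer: 458468921/3907838263 ≈ 0.11732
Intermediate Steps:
A = -41 (A = -4 - 37 = -41)
q(S, Y) = -85 + S (q(S, Y) = (-41 + S) - 44 = -85 + S)
E = -383761/104 (E = -3690 + 1/(-1*104) = -3690 + 1/(-104) = -3690 - 1/104 = -383761/104 ≈ -3690.0)
4580/40732 + q(u, 67)/E = 4580/40732 + (-85 + 67)/(-383761/104) = 4580*(1/40732) - 18*(-104/383761) = 1145/10183 + 1872/383761 = 458468921/3907838263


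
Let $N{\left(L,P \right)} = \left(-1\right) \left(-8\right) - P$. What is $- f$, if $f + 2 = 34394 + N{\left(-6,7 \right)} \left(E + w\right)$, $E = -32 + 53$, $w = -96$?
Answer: $-34317$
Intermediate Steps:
$E = 21$
$N{\left(L,P \right)} = 8 - P$
$f = 34317$ ($f = -2 + \left(34394 + \left(8 - 7\right) \left(21 - 96\right)\right) = -2 + \left(34394 + \left(8 - 7\right) \left(-75\right)\right) = -2 + \left(34394 + 1 \left(-75\right)\right) = -2 + \left(34394 - 75\right) = -2 + 34319 = 34317$)
$- f = \left(-1\right) 34317 = -34317$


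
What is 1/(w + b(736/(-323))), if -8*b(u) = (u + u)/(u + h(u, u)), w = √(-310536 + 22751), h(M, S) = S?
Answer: -8/18418241 - 64*I*√287785/18418241 ≈ -4.3435e-7 - 0.0018641*I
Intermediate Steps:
w = I*√287785 (w = √(-287785) = I*√287785 ≈ 536.46*I)
b(u) = -⅛ (b(u) = -(u + u)/(8*(u + u)) = -2*u/(8*(2*u)) = -2*u*1/(2*u)/8 = -⅛*1 = -⅛)
1/(w + b(736/(-323))) = 1/(I*√287785 - ⅛) = 1/(-⅛ + I*√287785)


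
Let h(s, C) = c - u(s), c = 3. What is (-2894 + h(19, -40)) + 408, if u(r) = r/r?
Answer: -2484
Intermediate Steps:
u(r) = 1
h(s, C) = 2 (h(s, C) = 3 - 1*1 = 3 - 1 = 2)
(-2894 + h(19, -40)) + 408 = (-2894 + 2) + 408 = -2892 + 408 = -2484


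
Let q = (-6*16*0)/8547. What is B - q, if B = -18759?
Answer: -18759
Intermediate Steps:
q = 0 (q = -96*0*(1/8547) = 0*(1/8547) = 0)
B - q = -18759 - 1*0 = -18759 + 0 = -18759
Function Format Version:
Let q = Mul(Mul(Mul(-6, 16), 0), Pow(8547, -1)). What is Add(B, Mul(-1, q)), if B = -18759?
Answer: -18759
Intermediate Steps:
q = 0 (q = Mul(Mul(-96, 0), Rational(1, 8547)) = Mul(0, Rational(1, 8547)) = 0)
Add(B, Mul(-1, q)) = Add(-18759, Mul(-1, 0)) = Add(-18759, 0) = -18759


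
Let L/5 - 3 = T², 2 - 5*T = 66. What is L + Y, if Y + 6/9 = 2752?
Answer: 53783/15 ≈ 3585.5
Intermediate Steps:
Y = 8254/3 (Y = -⅔ + 2752 = 8254/3 ≈ 2751.3)
T = -64/5 (T = ⅖ - ⅕*66 = ⅖ - 66/5 = -64/5 ≈ -12.800)
L = 4171/5 (L = 15 + 5*(-64/5)² = 15 + 5*(4096/25) = 15 + 4096/5 = 4171/5 ≈ 834.20)
L + Y = 4171/5 + 8254/3 = 53783/15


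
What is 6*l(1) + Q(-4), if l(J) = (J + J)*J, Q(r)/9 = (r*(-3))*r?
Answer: -420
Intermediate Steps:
Q(r) = -27*r² (Q(r) = 9*((r*(-3))*r) = 9*((-3*r)*r) = 9*(-3*r²) = -27*r²)
l(J) = 2*J² (l(J) = (2*J)*J = 2*J²)
6*l(1) + Q(-4) = 6*(2*1²) - 27*(-4)² = 6*(2*1) - 27*16 = 6*2 - 432 = 12 - 432 = -420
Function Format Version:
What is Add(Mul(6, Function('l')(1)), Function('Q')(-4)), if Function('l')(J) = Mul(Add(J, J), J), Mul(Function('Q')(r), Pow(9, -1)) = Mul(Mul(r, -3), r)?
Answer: -420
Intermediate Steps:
Function('Q')(r) = Mul(-27, Pow(r, 2)) (Function('Q')(r) = Mul(9, Mul(Mul(r, -3), r)) = Mul(9, Mul(Mul(-3, r), r)) = Mul(9, Mul(-3, Pow(r, 2))) = Mul(-27, Pow(r, 2)))
Function('l')(J) = Mul(2, Pow(J, 2)) (Function('l')(J) = Mul(Mul(2, J), J) = Mul(2, Pow(J, 2)))
Add(Mul(6, Function('l')(1)), Function('Q')(-4)) = Add(Mul(6, Mul(2, Pow(1, 2))), Mul(-27, Pow(-4, 2))) = Add(Mul(6, Mul(2, 1)), Mul(-27, 16)) = Add(Mul(6, 2), -432) = Add(12, -432) = -420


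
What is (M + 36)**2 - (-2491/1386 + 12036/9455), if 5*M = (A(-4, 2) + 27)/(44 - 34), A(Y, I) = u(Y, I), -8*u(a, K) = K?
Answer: 69996048837287/52418520000 ≈ 1335.3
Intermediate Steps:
u(a, K) = -K/8
A(Y, I) = -I/8
M = 107/200 (M = ((-1/8*2 + 27)/(44 - 34))/5 = ((-1/4 + 27)/10)/5 = ((107/4)*(1/10))/5 = (1/5)*(107/40) = 107/200 ≈ 0.53500)
(M + 36)**2 - (-2491/1386 + 12036/9455) = (107/200 + 36)**2 - (-2491/1386 + 12036/9455) = (7307/200)**2 - (-2491*1/1386 + 12036*(1/9455)) = 53392249/40000 - (-2491/1386 + 12036/9455) = 53392249/40000 - 1*(-6870509/13104630) = 53392249/40000 + 6870509/13104630 = 69996048837287/52418520000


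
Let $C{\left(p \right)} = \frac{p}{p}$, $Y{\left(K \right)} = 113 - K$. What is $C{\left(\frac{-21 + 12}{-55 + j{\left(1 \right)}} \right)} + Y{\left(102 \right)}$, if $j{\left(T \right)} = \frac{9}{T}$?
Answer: $12$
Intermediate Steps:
$C{\left(p \right)} = 1$
$C{\left(\frac{-21 + 12}{-55 + j{\left(1 \right)}} \right)} + Y{\left(102 \right)} = 1 + \left(113 - 102\right) = 1 + 11 = 12$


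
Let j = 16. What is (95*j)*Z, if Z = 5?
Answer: 7600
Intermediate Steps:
(95*j)*Z = (95*16)*5 = 1520*5 = 7600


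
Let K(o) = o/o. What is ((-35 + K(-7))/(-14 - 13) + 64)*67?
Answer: 118054/27 ≈ 4372.4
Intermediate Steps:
K(o) = 1
((-35 + K(-7))/(-14 - 13) + 64)*67 = ((-35 + 1)/(-14 - 13) + 64)*67 = (-34/(-27) + 64)*67 = (-34*(-1/27) + 64)*67 = (34/27 + 64)*67 = (1762/27)*67 = 118054/27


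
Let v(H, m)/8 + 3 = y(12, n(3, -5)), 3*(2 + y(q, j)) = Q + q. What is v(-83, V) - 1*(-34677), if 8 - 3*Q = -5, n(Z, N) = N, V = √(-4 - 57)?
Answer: 312125/9 ≈ 34681.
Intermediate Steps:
V = I*√61 (V = √(-61) = I*√61 ≈ 7.8102*I)
Q = 13/3 (Q = 8/3 - ⅓*(-5) = 8/3 + 5/3 = 13/3 ≈ 4.3333)
y(q, j) = -5/9 + q/3 (y(q, j) = -2 + (13/3 + q)/3 = -2 + (13/9 + q/3) = -5/9 + q/3)
v(H, m) = 32/9 (v(H, m) = -24 + 8*(-5/9 + (⅓)*12) = -24 + 8*(-5/9 + 4) = -24 + 8*(31/9) = -24 + 248/9 = 32/9)
v(-83, V) - 1*(-34677) = 32/9 - 1*(-34677) = 32/9 + 34677 = 312125/9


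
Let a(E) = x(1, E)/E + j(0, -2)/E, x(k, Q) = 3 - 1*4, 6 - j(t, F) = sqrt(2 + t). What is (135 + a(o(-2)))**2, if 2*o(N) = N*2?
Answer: (265 + sqrt(2))**2/4 ≈ 17744.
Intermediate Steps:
j(t, F) = 6 - sqrt(2 + t)
x(k, Q) = -1 (x(k, Q) = 3 - 4 = -1)
o(N) = N (o(N) = (N*2)/2 = (2*N)/2 = N)
a(E) = -1/E + (6 - sqrt(2))/E (a(E) = -1/E + (6 - sqrt(2 + 0))/E = -1/E + (6 - sqrt(2))/E)
(135 + a(o(-2)))**2 = (135 + (5 - sqrt(2))/(-2))**2 = (135 - (5 - sqrt(2))/2)**2 = (135 + (-5/2 + sqrt(2)/2))**2 = (265/2 + sqrt(2)/2)**2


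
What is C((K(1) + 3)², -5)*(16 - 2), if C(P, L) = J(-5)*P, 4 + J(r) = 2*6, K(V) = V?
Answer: 1792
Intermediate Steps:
J(r) = 8 (J(r) = -4 + 2*6 = -4 + 12 = 8)
C(P, L) = 8*P
C((K(1) + 3)², -5)*(16 - 2) = (8*(1 + 3)²)*(16 - 2) = (8*4²)*14 = (8*16)*14 = 128*14 = 1792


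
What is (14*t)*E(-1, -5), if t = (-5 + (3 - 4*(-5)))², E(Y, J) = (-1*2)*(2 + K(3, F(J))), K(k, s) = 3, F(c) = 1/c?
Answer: -45360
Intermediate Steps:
E(Y, J) = -10 (E(Y, J) = (-1*2)*(2 + 3) = -2*5 = -10)
t = 324 (t = (-5 + (3 + 20))² = (-5 + 23)² = 18² = 324)
(14*t)*E(-1, -5) = (14*324)*(-10) = 4536*(-10) = -45360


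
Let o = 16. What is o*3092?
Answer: 49472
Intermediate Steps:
o*3092 = 16*3092 = 49472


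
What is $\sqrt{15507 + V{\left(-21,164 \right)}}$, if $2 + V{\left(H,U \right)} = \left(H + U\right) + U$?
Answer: $2 \sqrt{3953} \approx 125.75$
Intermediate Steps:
$V{\left(H,U \right)} = -2 + H + 2 U$ ($V{\left(H,U \right)} = -2 + \left(\left(H + U\right) + U\right) = -2 + \left(H + 2 U\right) = -2 + H + 2 U$)
$\sqrt{15507 + V{\left(-21,164 \right)}} = \sqrt{15507 - -305} = \sqrt{15507 + 305} = \sqrt{15812} = 2 \sqrt{3953}$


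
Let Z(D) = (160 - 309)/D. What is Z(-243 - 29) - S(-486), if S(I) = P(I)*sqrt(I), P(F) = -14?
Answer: 149/272 + 126*I*sqrt(6) ≈ 0.54779 + 308.64*I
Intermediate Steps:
Z(D) = -149/D
S(I) = -14*sqrt(I)
Z(-243 - 29) - S(-486) = -149/(-243 - 29) - (-14)*sqrt(-486) = -149/(-272) - (-14)*9*I*sqrt(6) = -149*(-1/272) - (-126)*I*sqrt(6) = 149/272 + 126*I*sqrt(6)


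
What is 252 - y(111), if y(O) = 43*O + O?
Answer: -4632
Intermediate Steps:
y(O) = 44*O
252 - y(111) = 252 - 44*111 = 252 - 1*4884 = 252 - 4884 = -4632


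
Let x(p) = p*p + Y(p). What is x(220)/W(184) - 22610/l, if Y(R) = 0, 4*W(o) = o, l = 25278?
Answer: 305603785/290697 ≈ 1051.3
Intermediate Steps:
W(o) = o/4
x(p) = p² (x(p) = p*p + 0 = p² + 0 = p²)
x(220)/W(184) - 22610/l = 220²/(((¼)*184)) - 22610/25278 = 48400/46 - 22610*1/25278 = 48400*(1/46) - 11305/12639 = 24200/23 - 11305/12639 = 305603785/290697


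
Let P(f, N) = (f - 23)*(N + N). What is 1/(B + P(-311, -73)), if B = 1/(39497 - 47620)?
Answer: 8123/396109971 ≈ 2.0507e-5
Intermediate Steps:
B = -1/8123 (B = 1/(-8123) = -1/8123 ≈ -0.00012311)
P(f, N) = 2*N*(-23 + f) (P(f, N) = (-23 + f)*(2*N) = 2*N*(-23 + f))
1/(B + P(-311, -73)) = 1/(-1/8123 + 2*(-73)*(-23 - 311)) = 1/(-1/8123 + 2*(-73)*(-334)) = 1/(-1/8123 + 48764) = 1/(396109971/8123) = 8123/396109971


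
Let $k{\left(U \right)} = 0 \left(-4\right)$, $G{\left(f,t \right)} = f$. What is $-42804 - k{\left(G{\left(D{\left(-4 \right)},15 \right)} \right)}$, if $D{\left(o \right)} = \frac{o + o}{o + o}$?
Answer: $-42804$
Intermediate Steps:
$D{\left(o \right)} = 1$ ($D{\left(o \right)} = \frac{2 o}{2 o} = 2 o \frac{1}{2 o} = 1$)
$k{\left(U \right)} = 0$
$-42804 - k{\left(G{\left(D{\left(-4 \right)},15 \right)} \right)} = -42804 - 0 = -42804 + 0 = -42804$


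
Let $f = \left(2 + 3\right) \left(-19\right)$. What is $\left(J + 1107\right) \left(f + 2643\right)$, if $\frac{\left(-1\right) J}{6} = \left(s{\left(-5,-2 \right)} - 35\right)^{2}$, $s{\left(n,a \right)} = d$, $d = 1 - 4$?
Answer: $-19255236$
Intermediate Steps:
$f = -95$ ($f = 5 \left(-19\right) = -95$)
$d = -3$ ($d = 1 - 4 = -3$)
$s{\left(n,a \right)} = -3$
$J = -8664$ ($J = - 6 \left(-3 - 35\right)^{2} = - 6 \left(-38\right)^{2} = \left(-6\right) 1444 = -8664$)
$\left(J + 1107\right) \left(f + 2643\right) = \left(-8664 + 1107\right) \left(-95 + 2643\right) = \left(-7557\right) 2548 = -19255236$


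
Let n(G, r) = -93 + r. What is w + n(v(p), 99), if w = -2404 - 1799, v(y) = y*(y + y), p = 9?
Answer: -4197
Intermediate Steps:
v(y) = 2*y² (v(y) = y*(2*y) = 2*y²)
w = -4203
w + n(v(p), 99) = -4203 + (-93 + 99) = -4203 + 6 = -4197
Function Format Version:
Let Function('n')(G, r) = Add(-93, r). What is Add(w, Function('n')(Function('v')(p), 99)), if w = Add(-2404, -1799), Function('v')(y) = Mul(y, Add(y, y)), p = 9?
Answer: -4197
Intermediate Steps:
Function('v')(y) = Mul(2, Pow(y, 2)) (Function('v')(y) = Mul(y, Mul(2, y)) = Mul(2, Pow(y, 2)))
w = -4203
Add(w, Function('n')(Function('v')(p), 99)) = Add(-4203, Add(-93, 99)) = Add(-4203, 6) = -4197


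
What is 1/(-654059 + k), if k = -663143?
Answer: -1/1317202 ≈ -7.5919e-7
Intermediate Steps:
1/(-654059 + k) = 1/(-654059 - 663143) = 1/(-1317202) = -1/1317202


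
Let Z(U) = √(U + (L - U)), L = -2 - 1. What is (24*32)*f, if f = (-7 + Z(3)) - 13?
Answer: -15360 + 768*I*√3 ≈ -15360.0 + 1330.2*I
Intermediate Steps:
L = -3
Z(U) = I*√3 (Z(U) = √(U + (-3 - U)) = √(-3) = I*√3)
f = -20 + I*√3 (f = (-7 + I*√3) - 13 = -20 + I*√3 ≈ -20.0 + 1.732*I)
(24*32)*f = (24*32)*(-20 + I*√3) = 768*(-20 + I*√3) = -15360 + 768*I*√3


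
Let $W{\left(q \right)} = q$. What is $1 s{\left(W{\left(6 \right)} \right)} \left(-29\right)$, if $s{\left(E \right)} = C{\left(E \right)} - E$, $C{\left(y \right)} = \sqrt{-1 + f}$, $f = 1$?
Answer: $174$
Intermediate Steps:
$C{\left(y \right)} = 0$ ($C{\left(y \right)} = \sqrt{-1 + 1} = \sqrt{0} = 0$)
$s{\left(E \right)} = - E$ ($s{\left(E \right)} = 0 - E = - E$)
$1 s{\left(W{\left(6 \right)} \right)} \left(-29\right) = 1 \left(\left(-1\right) 6\right) \left(-29\right) = 1 \left(-6\right) \left(-29\right) = \left(-6\right) \left(-29\right) = 174$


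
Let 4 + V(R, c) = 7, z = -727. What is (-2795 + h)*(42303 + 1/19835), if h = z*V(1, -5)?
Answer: -4175262109856/19835 ≈ -2.1050e+8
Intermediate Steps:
V(R, c) = 3 (V(R, c) = -4 + 7 = 3)
h = -2181 (h = -727*3 = -2181)
(-2795 + h)*(42303 + 1/19835) = (-2795 - 2181)*(42303 + 1/19835) = -4976*(42303 + 1/19835) = -4976*839080006/19835 = -4175262109856/19835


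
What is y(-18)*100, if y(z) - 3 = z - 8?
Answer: -2300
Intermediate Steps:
y(z) = -5 + z (y(z) = 3 + (z - 8) = 3 + (-8 + z) = -5 + z)
y(-18)*100 = (-5 - 18)*100 = -23*100 = -2300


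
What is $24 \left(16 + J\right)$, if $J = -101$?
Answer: $-2040$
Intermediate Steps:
$24 \left(16 + J\right) = 24 \left(16 - 101\right) = 24 \left(-85\right) = -2040$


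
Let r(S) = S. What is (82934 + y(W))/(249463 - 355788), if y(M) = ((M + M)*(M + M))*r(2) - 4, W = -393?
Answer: -1318522/106325 ≈ -12.401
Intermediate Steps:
y(M) = -4 + 8*M² (y(M) = ((M + M)*(M + M))*2 - 4 = ((2*M)*(2*M))*2 - 4 = (4*M²)*2 - 4 = 8*M² - 4 = -4 + 8*M²)
(82934 + y(W))/(249463 - 355788) = (82934 + (-4 + 8*(-393)²))/(249463 - 355788) = (82934 + (-4 + 8*154449))/(-106325) = (82934 + (-4 + 1235592))*(-1/106325) = (82934 + 1235588)*(-1/106325) = 1318522*(-1/106325) = -1318522/106325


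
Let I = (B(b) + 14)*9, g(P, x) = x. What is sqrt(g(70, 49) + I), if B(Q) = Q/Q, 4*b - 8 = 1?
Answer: 2*sqrt(46) ≈ 13.565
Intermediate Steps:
b = 9/4 (b = 2 + (1/4)*1 = 2 + 1/4 = 9/4 ≈ 2.2500)
B(Q) = 1
I = 135 (I = (1 + 14)*9 = 15*9 = 135)
sqrt(g(70, 49) + I) = sqrt(49 + 135) = sqrt(184) = 2*sqrt(46)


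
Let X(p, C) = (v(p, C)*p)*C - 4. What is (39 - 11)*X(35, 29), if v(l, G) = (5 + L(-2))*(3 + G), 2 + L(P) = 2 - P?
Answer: 6365968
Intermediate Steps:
L(P) = -P (L(P) = -2 + (2 - P) = -P)
v(l, G) = 21 + 7*G (v(l, G) = (5 - 1*(-2))*(3 + G) = (5 + 2)*(3 + G) = 7*(3 + G) = 21 + 7*G)
X(p, C) = -4 + C*p*(21 + 7*C) (X(p, C) = ((21 + 7*C)*p)*C - 4 = (p*(21 + 7*C))*C - 4 = C*p*(21 + 7*C) - 4 = -4 + C*p*(21 + 7*C))
(39 - 11)*X(35, 29) = (39 - 11)*(-4 + 7*29*35*(3 + 29)) = 28*(-4 + 7*29*35*32) = 28*(-4 + 227360) = 28*227356 = 6365968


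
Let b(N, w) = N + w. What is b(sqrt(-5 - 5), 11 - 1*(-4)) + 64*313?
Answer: 20047 + I*sqrt(10) ≈ 20047.0 + 3.1623*I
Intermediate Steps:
b(sqrt(-5 - 5), 11 - 1*(-4)) + 64*313 = (sqrt(-5 - 5) + (11 - 1*(-4))) + 64*313 = (sqrt(-10) + (11 + 4)) + 20032 = (I*sqrt(10) + 15) + 20032 = (15 + I*sqrt(10)) + 20032 = 20047 + I*sqrt(10)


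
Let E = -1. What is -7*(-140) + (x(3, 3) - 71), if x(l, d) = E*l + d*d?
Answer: 915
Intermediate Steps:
x(l, d) = d² - l (x(l, d) = -l + d*d = -l + d² = d² - l)
-7*(-140) + (x(3, 3) - 71) = -7*(-140) + ((3² - 1*3) - 71) = 980 + ((9 - 3) - 71) = 980 + (6 - 71) = 980 - 65 = 915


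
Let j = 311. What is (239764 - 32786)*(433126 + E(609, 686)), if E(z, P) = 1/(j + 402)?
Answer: 63918705658542/713 ≈ 8.9647e+10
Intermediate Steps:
E(z, P) = 1/713 (E(z, P) = 1/(311 + 402) = 1/713)
(239764 - 32786)*(433126 + E(609, 686)) = (239764 - 32786)*(433126 + 1/713) = 206978*(308818839/713) = 63918705658542/713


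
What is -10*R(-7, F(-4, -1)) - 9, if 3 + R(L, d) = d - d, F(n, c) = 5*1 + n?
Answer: 21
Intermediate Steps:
F(n, c) = 5 + n
R(L, d) = -3 (R(L, d) = -3 + (d - d) = -3 + 0 = -3)
-10*R(-7, F(-4, -1)) - 9 = -10*(-3) - 9 = 30 - 9 = 21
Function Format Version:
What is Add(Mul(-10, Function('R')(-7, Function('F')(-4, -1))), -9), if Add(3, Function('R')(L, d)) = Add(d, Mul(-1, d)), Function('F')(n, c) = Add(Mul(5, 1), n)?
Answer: 21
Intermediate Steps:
Function('F')(n, c) = Add(5, n)
Function('R')(L, d) = -3 (Function('R')(L, d) = Add(-3, Add(d, Mul(-1, d))) = Add(-3, 0) = -3)
Add(Mul(-10, Function('R')(-7, Function('F')(-4, -1))), -9) = Add(Mul(-10, -3), -9) = Add(30, -9) = 21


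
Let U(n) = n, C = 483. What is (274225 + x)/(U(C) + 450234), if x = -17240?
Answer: 256985/450717 ≈ 0.57017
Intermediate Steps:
(274225 + x)/(U(C) + 450234) = (274225 - 17240)/(483 + 450234) = 256985/450717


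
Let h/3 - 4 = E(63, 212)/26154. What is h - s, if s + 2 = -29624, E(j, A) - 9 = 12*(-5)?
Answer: 86128011/2906 ≈ 29638.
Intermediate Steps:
E(j, A) = -51 (E(j, A) = 9 + 12*(-5) = 9 - 60 = -51)
s = -29626 (s = -2 - 29624 = -29626)
h = 34855/2906 (h = 12 + 3*(-51/26154) = 12 + 3*(-51*1/26154) = 12 + 3*(-17/8718) = 12 - 17/2906 = 34855/2906 ≈ 11.994)
h - s = 34855/2906 - 1*(-29626) = 34855/2906 + 29626 = 86128011/2906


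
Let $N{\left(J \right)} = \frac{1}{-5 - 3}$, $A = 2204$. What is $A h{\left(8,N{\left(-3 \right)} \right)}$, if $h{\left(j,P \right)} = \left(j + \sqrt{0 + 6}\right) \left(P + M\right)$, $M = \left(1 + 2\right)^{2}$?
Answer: $156484 + \frac{39121 \sqrt{6}}{2} \approx 2.044 \cdot 10^{5}$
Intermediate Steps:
$N{\left(J \right)} = - \frac{1}{8}$ ($N{\left(J \right)} = \frac{1}{-8} = - \frac{1}{8}$)
$M = 9$ ($M = 3^{2} = 9$)
$h{\left(j,P \right)} = \left(9 + P\right) \left(j + \sqrt{6}\right)$ ($h{\left(j,P \right)} = \left(j + \sqrt{0 + 6}\right) \left(P + 9\right) = \left(j + \sqrt{6}\right) \left(9 + P\right) = \left(9 + P\right) \left(j + \sqrt{6}\right)$)
$A h{\left(8,N{\left(-3 \right)} \right)} = 2204 \left(9 \cdot 8 + 9 \sqrt{6} - 1 - \frac{\sqrt{6}}{8}\right) = 2204 \left(72 + 9 \sqrt{6} - 1 - \frac{\sqrt{6}}{8}\right) = 2204 \left(71 + \frac{71 \sqrt{6}}{8}\right) = 156484 + \frac{39121 \sqrt{6}}{2}$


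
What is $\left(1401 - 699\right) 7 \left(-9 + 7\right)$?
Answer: $-9828$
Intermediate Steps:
$\left(1401 - 699\right) 7 \left(-9 + 7\right) = 702 \cdot 7 \left(-2\right) = 702 \left(-14\right) = -9828$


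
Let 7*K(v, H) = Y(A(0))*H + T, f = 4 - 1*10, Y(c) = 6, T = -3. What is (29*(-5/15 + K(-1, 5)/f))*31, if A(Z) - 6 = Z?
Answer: -36859/42 ≈ -877.60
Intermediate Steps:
A(Z) = 6 + Z
f = -6 (f = 4 - 10 = -6)
K(v, H) = -3/7 + 6*H/7 (K(v, H) = (6*H - 3)/7 = (-3 + 6*H)/7 = -3/7 + 6*H/7)
(29*(-5/15 + K(-1, 5)/f))*31 = (29*(-5/15 + (-3/7 + (6/7)*5)/(-6)))*31 = (29*(-5*1/15 + (-3/7 + 30/7)*(-1/6)))*31 = (29*(-1/3 + (27/7)*(-1/6)))*31 = (29*(-1/3 - 9/14))*31 = (29*(-41/42))*31 = -1189/42*31 = -36859/42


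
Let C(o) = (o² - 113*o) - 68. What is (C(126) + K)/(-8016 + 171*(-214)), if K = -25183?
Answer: 7871/14870 ≈ 0.52932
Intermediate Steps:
C(o) = -68 + o² - 113*o
(C(126) + K)/(-8016 + 171*(-214)) = ((-68 + 126² - 113*126) - 25183)/(-8016 + 171*(-214)) = ((-68 + 15876 - 14238) - 25183)/(-8016 - 36594) = (1570 - 25183)/(-44610) = -23613*(-1/44610) = 7871/14870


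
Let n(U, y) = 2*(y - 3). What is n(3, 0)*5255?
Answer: -31530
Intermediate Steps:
n(U, y) = -6 + 2*y (n(U, y) = 2*(-3 + y) = -6 + 2*y)
n(3, 0)*5255 = (-6 + 2*0)*5255 = (-6 + 0)*5255 = -6*5255 = -31530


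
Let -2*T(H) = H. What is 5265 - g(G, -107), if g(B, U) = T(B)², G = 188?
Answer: -3571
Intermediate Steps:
T(H) = -H/2
g(B, U) = B²/4 (g(B, U) = (-B/2)² = B²/4)
5265 - g(G, -107) = 5265 - 188²/4 = 5265 - 35344/4 = 5265 - 1*8836 = 5265 - 8836 = -3571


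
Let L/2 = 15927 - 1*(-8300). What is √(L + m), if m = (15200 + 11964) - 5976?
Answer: 3*√7738 ≈ 263.90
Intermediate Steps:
m = 21188 (m = 27164 - 5976 = 21188)
L = 48454 (L = 2*(15927 - 1*(-8300)) = 2*(15927 + 8300) = 2*24227 = 48454)
√(L + m) = √(48454 + 21188) = √69642 = 3*√7738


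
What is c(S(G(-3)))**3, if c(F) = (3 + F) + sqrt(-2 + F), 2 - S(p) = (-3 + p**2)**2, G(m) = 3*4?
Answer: -7850935189108 + 167105620827*I ≈ -7.8509e+12 + 1.6711e+11*I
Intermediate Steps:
G(m) = 12
S(p) = 2 - (-3 + p**2)**2
c(F) = 3 + F + sqrt(-2 + F)
c(S(G(-3)))**3 = (3 + (2 - (-3 + 12**2)**2) + sqrt(-2 + (2 - (-3 + 12**2)**2)))**3 = (3 + (2 - (-3 + 144)**2) + sqrt(-2 + (2 - (-3 + 144)**2)))**3 = (3 + (2 - 1*141**2) + sqrt(-2 + (2 - 1*141**2)))**3 = (3 + (2 - 1*19881) + sqrt(-2 + (2 - 1*19881)))**3 = (3 + (2 - 19881) + sqrt(-2 + (2 - 19881)))**3 = (3 - 19879 + sqrt(-2 - 19879))**3 = (3 - 19879 + sqrt(-19881))**3 = (3 - 19879 + 141*I)**3 = (-19876 + 141*I)**3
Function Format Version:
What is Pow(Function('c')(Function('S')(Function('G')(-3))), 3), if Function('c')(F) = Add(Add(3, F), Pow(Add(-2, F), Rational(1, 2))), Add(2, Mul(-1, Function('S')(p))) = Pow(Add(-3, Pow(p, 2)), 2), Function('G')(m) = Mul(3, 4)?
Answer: Add(-7850935189108, Mul(167105620827, I)) ≈ Add(-7.8509e+12, Mul(1.6711e+11, I))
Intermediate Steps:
Function('G')(m) = 12
Function('S')(p) = Add(2, Mul(-1, Pow(Add(-3, Pow(p, 2)), 2)))
Function('c')(F) = Add(3, F, Pow(Add(-2, F), Rational(1, 2)))
Pow(Function('c')(Function('S')(Function('G')(-3))), 3) = Pow(Add(3, Add(2, Mul(-1, Pow(Add(-3, Pow(12, 2)), 2))), Pow(Add(-2, Add(2, Mul(-1, Pow(Add(-3, Pow(12, 2)), 2)))), Rational(1, 2))), 3) = Pow(Add(3, Add(2, Mul(-1, Pow(Add(-3, 144), 2))), Pow(Add(-2, Add(2, Mul(-1, Pow(Add(-3, 144), 2)))), Rational(1, 2))), 3) = Pow(Add(3, Add(2, Mul(-1, Pow(141, 2))), Pow(Add(-2, Add(2, Mul(-1, Pow(141, 2)))), Rational(1, 2))), 3) = Pow(Add(3, Add(2, Mul(-1, 19881)), Pow(Add(-2, Add(2, Mul(-1, 19881))), Rational(1, 2))), 3) = Pow(Add(3, Add(2, -19881), Pow(Add(-2, Add(2, -19881)), Rational(1, 2))), 3) = Pow(Add(3, -19879, Pow(Add(-2, -19879), Rational(1, 2))), 3) = Pow(Add(3, -19879, Pow(-19881, Rational(1, 2))), 3) = Pow(Add(3, -19879, Mul(141, I)), 3) = Pow(Add(-19876, Mul(141, I)), 3)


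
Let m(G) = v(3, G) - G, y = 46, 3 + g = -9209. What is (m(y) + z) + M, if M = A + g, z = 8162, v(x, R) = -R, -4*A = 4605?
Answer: -9173/4 ≈ -2293.3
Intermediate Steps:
g = -9212 (g = -3 - 9209 = -9212)
A = -4605/4 (A = -1/4*4605 = -4605/4 ≈ -1151.3)
M = -41453/4 (M = -4605/4 - 9212 = -41453/4 ≈ -10363.)
m(G) = -2*G (m(G) = -G - G = -2*G)
(m(y) + z) + M = (-2*46 + 8162) - 41453/4 = (-92 + 8162) - 41453/4 = 8070 - 41453/4 = -9173/4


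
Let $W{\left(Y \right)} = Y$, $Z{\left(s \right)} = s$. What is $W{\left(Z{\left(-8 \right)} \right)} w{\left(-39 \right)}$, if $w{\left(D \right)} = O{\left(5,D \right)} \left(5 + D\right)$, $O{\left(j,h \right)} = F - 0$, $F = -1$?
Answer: $-272$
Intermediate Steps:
$O{\left(j,h \right)} = -1$ ($O{\left(j,h \right)} = -1 - 0 = -1 + 0 = -1$)
$w{\left(D \right)} = -5 - D$ ($w{\left(D \right)} = - (5 + D) = -5 - D$)
$W{\left(Z{\left(-8 \right)} \right)} w{\left(-39 \right)} = - 8 \left(-5 - -39\right) = - 8 \left(-5 + 39\right) = \left(-8\right) 34 = -272$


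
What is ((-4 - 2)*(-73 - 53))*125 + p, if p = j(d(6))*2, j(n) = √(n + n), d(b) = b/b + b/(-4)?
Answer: 94500 + 2*I ≈ 94500.0 + 2.0*I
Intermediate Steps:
d(b) = 1 - b/4 (d(b) = 1 + b*(-¼) = 1 - b/4)
j(n) = √2*√n (j(n) = √(2*n) = √2*√n)
p = 2*I (p = (√2*√(1 - ¼*6))*2 = (√2*√(1 - 3/2))*2 = (√2*√(-½))*2 = (√2*(I*√2/2))*2 = I*2 = 2*I ≈ 2.0*I)
((-4 - 2)*(-73 - 53))*125 + p = ((-4 - 2)*(-73 - 53))*125 + 2*I = -6*(-126)*125 + 2*I = 756*125 + 2*I = 94500 + 2*I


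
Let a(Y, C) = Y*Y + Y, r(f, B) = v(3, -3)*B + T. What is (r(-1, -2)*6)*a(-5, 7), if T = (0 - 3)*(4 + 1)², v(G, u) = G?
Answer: -9720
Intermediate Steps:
T = -75 (T = -3*5² = -3*25 = -75)
r(f, B) = -75 + 3*B (r(f, B) = 3*B - 75 = -75 + 3*B)
a(Y, C) = Y + Y² (a(Y, C) = Y² + Y = Y + Y²)
(r(-1, -2)*6)*a(-5, 7) = ((-75 + 3*(-2))*6)*(-5*(1 - 5)) = ((-75 - 6)*6)*(-5*(-4)) = -81*6*20 = -486*20 = -9720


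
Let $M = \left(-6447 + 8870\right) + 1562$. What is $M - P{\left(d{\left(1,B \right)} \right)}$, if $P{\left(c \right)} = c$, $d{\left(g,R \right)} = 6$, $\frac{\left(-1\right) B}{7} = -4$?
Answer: $3979$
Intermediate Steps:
$B = 28$ ($B = \left(-7\right) \left(-4\right) = 28$)
$M = 3985$ ($M = 2423 + 1562 = 3985$)
$M - P{\left(d{\left(1,B \right)} \right)} = 3985 - 6 = 3979$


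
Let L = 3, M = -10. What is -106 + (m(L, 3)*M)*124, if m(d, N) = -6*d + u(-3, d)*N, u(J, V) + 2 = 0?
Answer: 29654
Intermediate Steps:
u(J, V) = -2 (u(J, V) = -2 + 0 = -2)
m(d, N) = -6*d - 2*N
-106 + (m(L, 3)*M)*124 = -106 + ((-6*3 - 2*3)*(-10))*124 = -106 + ((-18 - 6)*(-10))*124 = -106 - 24*(-10)*124 = -106 + 240*124 = -106 + 29760 = 29654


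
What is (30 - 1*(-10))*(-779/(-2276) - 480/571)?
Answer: -6476710/324899 ≈ -19.935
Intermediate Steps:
(30 - 1*(-10))*(-779/(-2276) - 480/571) = (30 + 10)*(-779*(-1/2276) - 480*1/571) = 40*(779/2276 - 480/571) = 40*(-647671/1299596) = -6476710/324899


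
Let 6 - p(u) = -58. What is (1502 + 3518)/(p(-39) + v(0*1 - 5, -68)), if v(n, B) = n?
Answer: 5020/59 ≈ 85.085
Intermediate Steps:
p(u) = 64 (p(u) = 6 - 1*(-58) = 6 + 58 = 64)
(1502 + 3518)/(p(-39) + v(0*1 - 5, -68)) = (1502 + 3518)/(64 + (0*1 - 5)) = 5020/(64 + (0 - 5)) = 5020/(64 - 5) = 5020/59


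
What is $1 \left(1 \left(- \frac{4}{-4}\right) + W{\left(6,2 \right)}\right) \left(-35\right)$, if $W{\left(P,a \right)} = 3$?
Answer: $-140$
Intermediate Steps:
$1 \left(1 \left(- \frac{4}{-4}\right) + W{\left(6,2 \right)}\right) \left(-35\right) = 1 \left(1 \left(- \frac{4}{-4}\right) + 3\right) \left(-35\right) = 1 \left(1 \left(\left(-4\right) \left(- \frac{1}{4}\right)\right) + 3\right) \left(-35\right) = 1 \left(1 \cdot 1 + 3\right) \left(-35\right) = 1 \left(1 + 3\right) \left(-35\right) = 1 \cdot 4 \left(-35\right) = 4 \left(-35\right) = -140$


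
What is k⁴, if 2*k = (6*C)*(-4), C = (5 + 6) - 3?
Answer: 84934656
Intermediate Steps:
C = 8 (C = 11 - 3 = 8)
k = -96 (k = ((6*8)*(-4))/2 = (48*(-4))/2 = (½)*(-192) = -96)
k⁴ = (-96)⁴ = 84934656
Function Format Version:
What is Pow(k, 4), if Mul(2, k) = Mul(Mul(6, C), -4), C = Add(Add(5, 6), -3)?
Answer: 84934656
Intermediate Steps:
C = 8 (C = Add(11, -3) = 8)
k = -96 (k = Mul(Rational(1, 2), Mul(Mul(6, 8), -4)) = Mul(Rational(1, 2), Mul(48, -4)) = Mul(Rational(1, 2), -192) = -96)
Pow(k, 4) = Pow(-96, 4) = 84934656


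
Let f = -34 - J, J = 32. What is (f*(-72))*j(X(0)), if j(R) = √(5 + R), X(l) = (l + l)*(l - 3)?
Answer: 4752*√5 ≈ 10626.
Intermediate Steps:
X(l) = 2*l*(-3 + l) (X(l) = (2*l)*(-3 + l) = 2*l*(-3 + l))
f = -66 (f = -34 - 1*32 = -34 - 32 = -66)
(f*(-72))*j(X(0)) = (-66*(-72))*√(5 + 2*0*(-3 + 0)) = 4752*√(5 + 2*0*(-3)) = 4752*√(5 + 0) = 4752*√5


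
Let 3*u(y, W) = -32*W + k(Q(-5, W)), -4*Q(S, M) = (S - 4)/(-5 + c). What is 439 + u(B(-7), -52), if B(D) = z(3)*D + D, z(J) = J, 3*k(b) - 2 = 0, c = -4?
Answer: 8945/9 ≈ 993.89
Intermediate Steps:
Q(S, M) = -⅑ + S/36 (Q(S, M) = -(S - 4)/(4*(-5 - 4)) = -(-4 + S)/(4*(-9)) = -(-4 + S)*(-1)/(4*9) = -(4/9 - S/9)/4 = -⅑ + S/36)
k(b) = ⅔ (k(b) = ⅔ + (⅓)*0 = ⅔ + 0 = ⅔)
B(D) = 4*D (B(D) = 3*D + D = 4*D)
u(y, W) = 2/9 - 32*W/3 (u(y, W) = (-32*W + ⅔)/3 = (⅔ - 32*W)/3 = 2/9 - 32*W/3)
439 + u(B(-7), -52) = 439 + (2/9 - 32/3*(-52)) = 439 + (2/9 + 1664/3) = 439 + 4994/9 = 8945/9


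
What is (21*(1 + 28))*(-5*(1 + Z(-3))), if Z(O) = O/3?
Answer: 0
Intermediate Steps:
Z(O) = O/3 (Z(O) = O*(1/3) = O/3)
(21*(1 + 28))*(-5*(1 + Z(-3))) = (21*(1 + 28))*(-5*(1 + (1/3)*(-3))) = (21*29)*(-5*(1 - 1)) = 609*(-5*0) = 609*0 = 0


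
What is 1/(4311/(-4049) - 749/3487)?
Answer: -14118863/18065158 ≈ -0.78155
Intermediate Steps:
1/(4311/(-4049) - 749/3487) = 1/(4311*(-1/4049) - 749*1/3487) = 1/(-4311/4049 - 749/3487) = 1/(-18065158/14118863) = -14118863/18065158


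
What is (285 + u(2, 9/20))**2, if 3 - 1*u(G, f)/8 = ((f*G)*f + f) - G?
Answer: 63266116/625 ≈ 1.0123e+5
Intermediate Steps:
u(G, f) = 24 - 8*f + 8*G - 8*G*f**2 (u(G, f) = 24 - 8*(((f*G)*f + f) - G) = 24 - 8*(((G*f)*f + f) - G) = 24 - 8*((G*f**2 + f) - G) = 24 - 8*((f + G*f**2) - G) = 24 - 8*(f - G + G*f**2) = 24 + (-8*f + 8*G - 8*G*f**2) = 24 - 8*f + 8*G - 8*G*f**2)
(285 + u(2, 9/20))**2 = (285 + (24 - 72/20 + 8*2 - 8*2*(9/20)**2))**2 = (285 + (24 - 72/20 + 16 - 8*2*(9*(1/20))**2))**2 = (285 + (24 - 8*9/20 + 16 - 8*2*(9/20)**2))**2 = (285 + (24 - 18/5 + 16 - 8*2*81/400))**2 = (285 + (24 - 18/5 + 16 - 81/25))**2 = (285 + 829/25)**2 = (7954/25)**2 = 63266116/625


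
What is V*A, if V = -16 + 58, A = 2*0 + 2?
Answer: 84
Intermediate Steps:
A = 2 (A = 0 + 2 = 2)
V = 42
V*A = 42*2 = 84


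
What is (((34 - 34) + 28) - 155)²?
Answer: 16129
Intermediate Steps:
(((34 - 34) + 28) - 155)² = ((0 + 28) - 155)² = (28 - 155)² = (-127)² = 16129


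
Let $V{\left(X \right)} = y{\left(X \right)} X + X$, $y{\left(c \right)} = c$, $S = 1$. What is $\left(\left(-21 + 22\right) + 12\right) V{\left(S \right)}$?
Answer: $26$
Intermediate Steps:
$V{\left(X \right)} = X + X^{2}$ ($V{\left(X \right)} = X X + X = X^{2} + X = X + X^{2}$)
$\left(\left(-21 + 22\right) + 12\right) V{\left(S \right)} = \left(\left(-21 + 22\right) + 12\right) 1 \left(1 + 1\right) = \left(1 + 12\right) 1 \cdot 2 = 13 \cdot 2 = 26$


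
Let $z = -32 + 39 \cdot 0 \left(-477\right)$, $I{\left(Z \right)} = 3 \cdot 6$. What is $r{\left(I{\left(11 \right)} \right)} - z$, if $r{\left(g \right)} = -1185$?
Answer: $-1153$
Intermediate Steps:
$I{\left(Z \right)} = 18$
$z = -32$ ($z = -32 + 0 \left(-477\right) = -32 + 0 = -32$)
$r{\left(I{\left(11 \right)} \right)} - z = -1185 - -32 = -1185 + 32 = -1153$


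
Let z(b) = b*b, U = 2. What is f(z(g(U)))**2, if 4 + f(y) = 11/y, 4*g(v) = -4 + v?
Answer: 1600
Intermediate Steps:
g(v) = -1 + v/4 (g(v) = (-4 + v)/4 = -1 + v/4)
z(b) = b**2
f(y) = -4 + 11/y
f(z(g(U)))**2 = (-4 + 11/((-1 + (1/4)*2)**2))**2 = (-4 + 11/((-1 + 1/2)**2))**2 = (-4 + 11/((-1/2)**2))**2 = (-4 + 11/(1/4))**2 = (-4 + 11*4)**2 = (-4 + 44)**2 = 40**2 = 1600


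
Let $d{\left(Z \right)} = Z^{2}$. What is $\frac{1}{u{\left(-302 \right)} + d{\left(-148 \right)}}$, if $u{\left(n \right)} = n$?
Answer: $\frac{1}{21602} \approx 4.6292 \cdot 10^{-5}$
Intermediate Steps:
$\frac{1}{u{\left(-302 \right)} + d{\left(-148 \right)}} = \frac{1}{-302 + \left(-148\right)^{2}} = \frac{1}{-302 + 21904} = \frac{1}{21602}$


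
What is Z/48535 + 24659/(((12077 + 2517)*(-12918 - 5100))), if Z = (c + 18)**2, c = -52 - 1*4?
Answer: 378509750683/12762505976220 ≈ 0.029658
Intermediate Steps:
c = -56 (c = -52 - 4 = -56)
Z = 1444 (Z = (-56 + 18)**2 = (-38)**2 = 1444)
Z/48535 + 24659/(((12077 + 2517)*(-12918 - 5100))) = 1444/48535 + 24659/(((12077 + 2517)*(-12918 - 5100))) = 1444*(1/48535) + 24659/((14594*(-18018))) = 1444/48535 + 24659/(-262954692) = 1444/48535 + 24659*(-1/262954692) = 1444/48535 - 24659/262954692 = 378509750683/12762505976220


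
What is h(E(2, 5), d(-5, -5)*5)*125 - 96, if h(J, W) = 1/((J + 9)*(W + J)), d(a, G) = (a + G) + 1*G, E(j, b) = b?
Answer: -18841/196 ≈ -96.128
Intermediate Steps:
d(a, G) = a + 2*G (d(a, G) = (G + a) + G = a + 2*G)
h(J, W) = 1/((9 + J)*(J + W))
h(E(2, 5), d(-5, -5)*5)*125 - 96 = 125/(5**2 + 9*5 + 9*((-5 + 2*(-5))*5) + 5*((-5 + 2*(-5))*5)) - 96 = 125/(25 + 45 + 9*((-5 - 10)*5) + 5*((-5 - 10)*5)) - 96 = 125/(25 + 45 + 9*(-15*5) + 5*(-15*5)) - 96 = 125/(25 + 45 + 9*(-75) + 5*(-75)) - 96 = 125/(25 + 45 - 675 - 375) - 96 = 125/(-980) - 96 = -1/980*125 - 96 = -25/196 - 96 = -18841/196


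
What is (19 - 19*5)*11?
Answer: -836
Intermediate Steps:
(19 - 19*5)*11 = (19 - 95)*11 = -76*11 = -836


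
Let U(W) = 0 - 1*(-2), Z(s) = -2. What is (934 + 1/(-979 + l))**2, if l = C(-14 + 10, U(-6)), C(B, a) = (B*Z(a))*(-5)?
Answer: 905818545025/1038361 ≈ 8.7235e+5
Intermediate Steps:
U(W) = 2 (U(W) = 0 + 2 = 2)
C(B, a) = 10*B (C(B, a) = (B*(-2))*(-5) = -2*B*(-5) = 10*B)
l = -40 (l = 10*(-14 + 10) = 10*(-4) = -40)
(934 + 1/(-979 + l))**2 = (934 + 1/(-979 - 40))**2 = (934 + 1/(-1019))**2 = (934 - 1/1019)**2 = (951745/1019)**2 = 905818545025/1038361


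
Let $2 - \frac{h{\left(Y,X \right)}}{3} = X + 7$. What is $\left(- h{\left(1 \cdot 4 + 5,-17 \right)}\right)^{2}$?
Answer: $1296$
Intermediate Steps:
$h{\left(Y,X \right)} = -15 - 3 X$ ($h{\left(Y,X \right)} = 6 - 3 \left(X + 7\right) = 6 - 3 \left(7 + X\right) = 6 - \left(21 + 3 X\right) = -15 - 3 X$)
$\left(- h{\left(1 \cdot 4 + 5,-17 \right)}\right)^{2} = \left(- (-15 - -51)\right)^{2} = \left(- (-15 + 51)\right)^{2} = \left(\left(-1\right) 36\right)^{2} = \left(-36\right)^{2} = 1296$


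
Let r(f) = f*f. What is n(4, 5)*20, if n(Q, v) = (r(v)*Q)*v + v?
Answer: 10100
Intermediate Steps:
r(f) = f**2
n(Q, v) = v + Q*v**3 (n(Q, v) = (v**2*Q)*v + v = (Q*v**2)*v + v = Q*v**3 + v = v + Q*v**3)
n(4, 5)*20 = (5 + 4*5**3)*20 = (5 + 4*125)*20 = (5 + 500)*20 = 505*20 = 10100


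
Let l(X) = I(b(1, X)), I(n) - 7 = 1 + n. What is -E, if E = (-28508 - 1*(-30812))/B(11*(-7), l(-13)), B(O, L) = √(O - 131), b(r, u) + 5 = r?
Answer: 576*I*√13/13 ≈ 159.75*I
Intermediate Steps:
b(r, u) = -5 + r
I(n) = 8 + n (I(n) = 7 + (1 + n) = 8 + n)
l(X) = 4 (l(X) = 8 + (-5 + 1) = 8 - 4 = 4)
B(O, L) = √(-131 + O)
E = -576*I*√13/13 (E = (-28508 - 1*(-30812))/(√(-131 + 11*(-7))) = (-28508 + 30812)/(√(-131 - 77)) = 2304/(√(-208)) = 2304/((4*I*√13)) = 2304*(-I*√13/52) = -576*I*√13/13 ≈ -159.75*I)
-E = -(-576)*I*√13/13 = 576*I*√13/13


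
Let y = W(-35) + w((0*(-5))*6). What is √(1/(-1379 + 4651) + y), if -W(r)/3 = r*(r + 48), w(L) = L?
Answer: √3653417858/1636 ≈ 36.946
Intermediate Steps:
W(r) = -3*r*(48 + r) (W(r) = -3*r*(r + 48) = -3*r*(48 + r))
y = 1365 (y = -3*(-35)*(48 - 35) + (0*(-5))*6 = -3*(-35)*13 + 0*6 = 1365 + 0 = 1365)
√(1/(-1379 + 4651) + y) = √(1/(-1379 + 4651) + 1365) = √(1/3272 + 1365) = √(4466281/3272) = √3653417858/1636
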